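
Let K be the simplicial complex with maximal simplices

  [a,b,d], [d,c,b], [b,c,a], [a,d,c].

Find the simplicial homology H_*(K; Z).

Fix the vertex order a < b < c < d and write every simplex with vertices in increasing order. Then dim K = 2 and the simplices of K are:

  0-simplices (4): a, b, c, d
  1-simplices (6): ab, ac, ad, bc, bd, cd
  2-simplices (4): abc, abd, acd, bcd

so the chain groups are C_0 ≅ Z^4, C_1 ≅ Z^6, C_2 ≅ Z^4.

∂_1: C_1 → C_0 sends each edge [p,q] (with p < q) to q − p. For instance
  ∂ac = c − a.
As a 4×6 matrix over Z this has rank 3, with invariant factors (1,1,1).

Boundary ∂_2: C_2 → C_1 sends each 2-simplex [p,q,r] to [q,r] − [p,r] + [p,q]. For instance
  ∂abc = bc − ac + ab,
  ∂bcd = cd − bd + bc.
The 6×4 boundary matrix has rank 3 and Smith normal form diag(1,1,1).

From H_k ≅ ker(∂_k) / im(∂_{k+1}) we obtain:

  H_0: rank C_0 − rank ∂_1 = 4 − 3 = 1, and the invariant factors of ∂_1 are all 1, so H_0 ≅ Z.
  H_1: rank ker ∂_1 − rank ∂_2 = (6 − 3) − 3 = 0, and the invariant factors of ∂_2 are all 1, so H_1 ≅ 0.
  H_2: rank ker ∂_2 − rank ∂_3 = (4 − 3) − 0 = 1, and there is no ∂_3, so H_2 ≅ Z.

As a check, the Euler characteristic is 4 − 6 + 4 = 2, which agrees with 1 − 0 + 1 = 2.

H_0 = Z,  H_1 = 0,  H_2 = Z.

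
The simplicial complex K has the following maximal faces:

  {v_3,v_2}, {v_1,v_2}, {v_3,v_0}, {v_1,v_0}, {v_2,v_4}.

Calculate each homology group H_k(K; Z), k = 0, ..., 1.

We work with the vertex ordering v_0 < v_1 < v_2 < v_3 < v_4. The simplices of K, each written with vertices in increasing order, are:

  0-simplices (5): [v_0], [v_1], [v_2], [v_3], [v_4]
  1-simplices (5): [v_0,v_1], [v_0,v_3], [v_1,v_2], [v_2,v_3], [v_2,v_4]

so the chain groups are C_0 ≅ Z^5, C_1 ≅ Z^5.

Boundary ∂_1: C_1 → C_0 sends each edge [p,q] (with p < q) to q − p. For instance
  ∂[v_0,v_3] = [v_3] − [v_0].
The 5×5 boundary matrix has rank 4 and Smith normal form diag(1,1,1,1).

From H_k ≅ ker(∂_k) / im(∂_{k+1}) we obtain:

  H_0: rank C_0 − rank ∂_1 = 5 − 4 = 1, and the invariant factors of ∂_1 are all 1, so H_0 = Z.
  H_1: rank ker ∂_1 − rank ∂_2 = (5 − 4) − 0 = 1, and there is no ∂_2, so H_1 = Z.

As a check, the Euler characteristic is 5 − 5 = 0, which agrees with 1 − 1 = 0.

H_0 ≅ Z,  H_1 ≅ Z.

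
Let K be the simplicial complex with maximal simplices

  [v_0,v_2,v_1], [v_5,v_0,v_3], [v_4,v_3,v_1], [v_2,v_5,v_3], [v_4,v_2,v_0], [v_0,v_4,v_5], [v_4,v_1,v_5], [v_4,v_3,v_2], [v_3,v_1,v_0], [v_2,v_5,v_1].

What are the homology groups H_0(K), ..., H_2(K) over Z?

K has 6 vertices, 15 edges, 10 triangles.
rank ∂_0 = 0, rank ∂_1 = 5 ⇒ b_0 = 6 − 0 − 5 = 1; all invariant factors of ∂_1 are 1 so no torsion. So H_0 ≅ Z.
rank ∂_1 = 5, rank ∂_2 = 10 ⇒ b_1 = 15 − 5 − 10 = 0; ∂_2 has invariant factor(s) [2] giving torsion. So H_1 ≅ Z/2.
rank ∂_2 = 10, rank ∂_3 = 0 ⇒ b_2 = 10 − 10 − 0 = 0. So H_2 ≅ 0.

H_0 = Z,  H_1 = Z/2,  H_2 = 0.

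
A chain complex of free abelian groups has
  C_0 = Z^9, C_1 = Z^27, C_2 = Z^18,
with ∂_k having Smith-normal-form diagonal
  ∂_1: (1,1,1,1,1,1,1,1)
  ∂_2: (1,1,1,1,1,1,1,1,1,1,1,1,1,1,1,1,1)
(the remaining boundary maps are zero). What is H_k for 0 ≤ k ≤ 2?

H_0: b_0 = 9 − 0 − 8 = 1; torsion from ∂_1 factors > 1: none. So H_0 ≅ Z.
H_1: b_1 = 27 − 8 − 17 = 2; torsion from ∂_2 factors > 1: none. So H_1 ≅ Z^2.
H_2: b_2 = 18 − 17 − 0 = 1; torsion from ∂_3 factors > 1: none. So H_2 ≅ Z.

H_0 ≅ Z,  H_1 ≅ Z^2,  H_2 ≅ Z.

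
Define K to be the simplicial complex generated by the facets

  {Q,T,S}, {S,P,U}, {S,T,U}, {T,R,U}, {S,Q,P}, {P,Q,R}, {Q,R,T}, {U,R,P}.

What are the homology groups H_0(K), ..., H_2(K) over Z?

Fix the vertex order P < Q < R < S < T < U and write every simplex with vertices in increasing order. Then dim K = 2 and the simplices of K are:

  0-simplices (6): P, Q, R, S, T, U
  1-simplices (12): PQ, PR, PS, PU, QR, QS, QT, RT, RU, ST, SU, TU
  2-simplices (8): PQR, PQS, PRU, PSU, QRT, QST, RTU, STU

so the chain groups are C_0 ≅ Z^6, C_1 ≅ Z^12, C_2 ≅ Z^8.

The boundary map ∂_1: C_1 → C_0 is given by ∂[p,q] = [q] − [p].
The resulting 6×12 matrix has rank 5, and its Smith normal form has invariant factors (1,1,1,1,1).

Boundary ∂_2: C_2 → C_1 sends each 2-simplex [p,q,r] to [q,r] − [p,r] + [p,q]. For instance
  ∂RTU = TU − RU + RT,
  ∂PQS = QS − PS + PQ.
The resulting 12×8 matrix has rank 7, and its Smith normal form has invariant factors (1,1,1,1,1,1,1).

Computing H_k = (kernel of ∂_k) / (image of ∂_{k+1}):

  H_0: rank C_0 − rank ∂_1 = 6 − 5 = 1, and the invariant factors of ∂_1 are all 1, so H_0 = Z.
  H_1: rank ker ∂_1 − rank ∂_2 = (12 − 5) − 7 = 0, and the invariant factors of ∂_2 are all 1, so H_1 = 0.
  H_2: rank ker ∂_2 − rank ∂_3 = (8 − 7) − 0 = 1, and there is no ∂_3, so H_2 = Z.

(K is a triangulation of the 2-sphere S^2.)

H_0 = Z,  H_1 = 0,  H_2 = Z.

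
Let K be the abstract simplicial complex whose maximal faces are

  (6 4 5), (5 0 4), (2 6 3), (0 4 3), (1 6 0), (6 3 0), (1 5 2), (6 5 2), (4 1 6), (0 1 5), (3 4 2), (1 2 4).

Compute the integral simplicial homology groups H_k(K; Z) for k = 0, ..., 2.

H_0 = Z,  H_1 = Z/2,  H_2 = 0.

Fix the vertex order 0 < 1 < 2 < 3 < 4 < 5 < 6 and write every simplex with vertices in increasing order. Then dim K = 2 and the simplices of K are:

  0-simplices (7): [0], [1], [2], [3], [4], [5], [6]
  1-simplices (18): [0,1], [0,3], [0,4], [0,5], [0,6], [1,2], [1,4], [1,5], [1,6], [2,3], [2,4], [2,5], [2,6], [3,4], [3,6], [4,5], [4,6], [5,6]
  2-simplices (12): [0,1,5], [0,1,6], [0,3,4], [0,3,6], [0,4,5], [1,2,4], [1,2,5], [1,4,6], [2,3,4], [2,3,6], [2,5,6], [4,5,6]

Hence C_0 ≅ Z^7, C_1 ≅ Z^18, C_2 ≅ Z^12.

Boundary ∂_1: C_1 → C_0 sends each edge [p,q] (with p < q) to q − p. For instance
  ∂[0,4] = [4] − [0].
This gives a 7×18 integer matrix of rank 6; reducing to Smith normal form yields diagonal entries (1,1,1,1,1,1).

Boundary ∂_2: C_2 → C_1 acts by ∂[p,q,r] = [q,r] − [p,r] + [p,q]. For instance
  ∂[0,4,5] = [4,5] − [0,5] + [0,4],
  ∂[2,3,6] = [3,6] − [2,6] + [2,3].
This gives a 18×12 integer matrix of rank 12; reducing to Smith normal form yields diagonal entries (1,1,1,1,1,1,1,1,1,1,1,2).

Now H_k = ker ∂_k / im ∂_{k+1}, so:

  H_0: rank C_0 − rank ∂_1 = 7 − 6 = 1, and the invariant factors of ∂_1 are all 1, so H_0 ≅ Z.
  H_1: rank ker ∂_1 − rank ∂_2 = (18 − 6) − 12 = 0, and ∂_2 has invariant factor 2 > 1, so H_1 ≅ Z/2.
  H_2: rank ker ∂_2 − rank ∂_3 = (12 − 12) − 0 = 0, and there is no ∂_3, so H_2 ≅ 0.

(K is a triangulation of the real projective plane RP^2.)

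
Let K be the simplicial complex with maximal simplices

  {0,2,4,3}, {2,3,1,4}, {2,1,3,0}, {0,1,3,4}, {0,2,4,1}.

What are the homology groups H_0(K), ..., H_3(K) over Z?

Fix the vertex order 0 < 1 < 2 < 3 < 4 and write every simplex with vertices in increasing order. Then dim K = 3 and the simplices of K are:

  0-simplices (5): [0], [1], [2], [3], [4]
  1-simplices (10): [0,1], [0,2], [0,3], [0,4], [1,2], [1,3], [1,4], [2,3], [2,4], [3,4]
  2-simplices (10): [0,1,2], [0,1,3], [0,1,4], [0,2,3], [0,2,4], [0,3,4], [1,2,3], [1,2,4], [1,3,4], [2,3,4]
  3-simplices (5): [0,1,2,3], [0,1,2,4], [0,1,3,4], [0,2,3,4], [1,2,3,4]

so the chain groups are C_0 ≅ Z^5, C_1 ≅ Z^10, C_2 ≅ Z^10, C_3 ≅ Z^5.

Boundary ∂_1: C_1 → C_0 sends each edge [p,q] (with p < q) to q − p.
As a 5×10 matrix over Z this has rank 4, with invariant factors (1,1,1,1).

The boundary map ∂_2: C_2 → C_1 maps a triangle to the signed sum of its edges. For instance
  ∂[1,3,4] = [3,4] − [1,4] + [1,3],
  ∂[1,2,3] = [2,3] − [1,3] + [1,2].
As a 10×10 matrix over Z this has rank 6, with invariant factors (1,1,1,1,1,1).

The boundary map ∂_3: C_3 → C_2 sends each 3-simplex σ to the alternating sum Σ_i (−1)^i (σ with its i-th vertex removed). For instance
  ∂[0,1,2,4] = [1,2,4] − [0,2,4] + [0,1,4] − [0,1,2],
  ∂[0,1,3,4] = [1,3,4] − [0,3,4] + [0,1,4] − [0,1,3].
This gives a 10×5 integer matrix of rank 4; reducing to Smith normal form yields diagonal entries (1,1,1,1).

Computing H_k = (kernel of ∂_k) / (image of ∂_{k+1}):

  H_0: rank C_0 − rank ∂_1 = 5 − 4 = 1, and the invariant factors of ∂_1 are all 1, so H_0 ≅ Z.
  H_1: rank ker ∂_1 − rank ∂_2 = (10 − 4) − 6 = 0, and the invariant factors of ∂_2 are all 1, so H_1 ≅ 0.
  H_2: rank ker ∂_2 − rank ∂_3 = (10 − 6) − 4 = 0, and the invariant factors of ∂_3 are all 1, so H_2 ≅ 0.
  H_3: rank ker ∂_3 − rank ∂_4 = (5 − 4) − 0 = 1, and there is no ∂_4, so H_3 ≅ Z.

As a check, the Euler characteristic is 5 − 10 + 10 − 5 = 0, which agrees with 1 − 0 + 0 − 1 = 0.

H_0 = Z,  H_1 = 0,  H_2 = 0,  H_3 = Z.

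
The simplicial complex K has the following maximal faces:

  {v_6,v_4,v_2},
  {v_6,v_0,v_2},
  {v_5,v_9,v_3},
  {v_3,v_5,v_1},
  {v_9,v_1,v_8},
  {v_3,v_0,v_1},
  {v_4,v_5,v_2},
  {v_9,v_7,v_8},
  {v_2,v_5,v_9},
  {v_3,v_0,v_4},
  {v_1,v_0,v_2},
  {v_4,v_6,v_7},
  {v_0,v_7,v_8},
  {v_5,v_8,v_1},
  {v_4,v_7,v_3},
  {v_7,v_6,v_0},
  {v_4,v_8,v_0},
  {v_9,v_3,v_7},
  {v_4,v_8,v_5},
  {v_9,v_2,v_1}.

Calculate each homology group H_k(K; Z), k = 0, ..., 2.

Take the total order v_0 < v_1 < v_2 < v_3 < v_4 < v_5 < v_6 < v_7 < v_8 < v_9 on the vertex set. Then K (dimension 2) consists of the simplices:

  0-simplices (10): [v_0], [v_1], [v_2], [v_3], [v_4], [v_5], [v_6], [v_7], [v_8], [v_9]
  1-simplices (30): (30 of them)
  2-simplices (20): (20 of them)

Hence C_0 ≅ Z^10, C_1 ≅ Z^30, C_2 ≅ Z^20.

∂_1: C_1 → C_0 maps an edge to its endpoints' difference, ∂[p,q] = q − p. For instance
  ∂[v_0,v_8] = [v_8] − [v_0].
The resulting 10×30 matrix has rank 9, and its Smith normal form has invariant factors (1,1,1,1,1,1,1,1,1).

∂_2: C_2 → C_1 maps a triangle to the signed sum of its edges. For instance
  ∂[v_0,v_1,v_3] = [v_1,v_3] − [v_0,v_3] + [v_0,v_1],
  ∂[v_3,v_5,v_9] = [v_5,v_9] − [v_3,v_9] + [v_3,v_5].
The resulting 30×20 matrix has rank 20, and its Smith normal form has invariant factors (1,1,1,1,1,1,1,1,1,1,1,1,1,1,1,1,1,1,1,2).

Now H_k = ker ∂_k / im ∂_{k+1}, so:

  H_0: rank C_0 − rank ∂_1 = 10 − 9 = 1, and the invariant factors of ∂_1 are all 1, so H_0 = Z.
  H_1: rank ker ∂_1 − rank ∂_2 = (30 − 9) − 20 = 1, and ∂_2 has invariant factor 2 > 1, so H_1 = Z ⊕ Z/2Z.
  H_2: rank ker ∂_2 − rank ∂_3 = (20 − 20) − 0 = 0, and there is no ∂_3, so H_2 = 0.

As a check, the Euler characteristic is 10 − 30 + 20 = 0, which agrees with 1 − 1 + 0 = 0.
(K is a triangulation of the Klein bottle.)

H_0 ≅ Z,  H_1 ≅ Z ⊕ Z/2Z,  H_2 = 0.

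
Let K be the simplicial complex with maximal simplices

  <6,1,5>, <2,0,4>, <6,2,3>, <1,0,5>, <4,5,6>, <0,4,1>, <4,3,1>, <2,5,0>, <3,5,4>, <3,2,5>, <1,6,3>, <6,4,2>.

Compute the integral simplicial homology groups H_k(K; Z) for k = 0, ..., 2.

We work with the vertex ordering 0 < 1 < 2 < 3 < 4 < 5 < 6. The simplices of K, each written with vertices in increasing order, are:

  0-simplices (7): [0], [1], [2], [3], [4], [5], [6]
  1-simplices (18): [0,1], [0,2], [0,4], [0,5], [1,3], [1,4], [1,5], [1,6], [2,3], [2,4], [2,5], [2,6], [3,4], [3,5], [3,6], [4,5], [4,6], [5,6]
  2-simplices (12): [0,1,4], [0,1,5], [0,2,4], [0,2,5], [1,3,4], [1,3,6], [1,5,6], [2,3,5], [2,3,6], [2,4,6], [3,4,5], [4,5,6]

giving chain groups C_0 ≅ Z^7, C_1 ≅ Z^18, C_2 ≅ Z^12.

The boundary map ∂_1: C_1 → C_0 maps an edge to its endpoints' difference, ∂[p,q] = q − p.
This gives a 7×18 integer matrix of rank 6; reducing to Smith normal form yields diagonal entries (1,1,1,1,1,1).

Boundary ∂_2: C_2 → C_1 acts by ∂[p,q,r] = [q,r] − [p,r] + [p,q]. For instance
  ∂[0,2,4] = [2,4] − [0,4] + [0,2],
  ∂[0,1,5] = [1,5] − [0,5] + [0,1].
The resulting 18×12 matrix has rank 12, and its Smith normal form has invariant factors (1,1,1,1,1,1,1,1,1,1,1,2).

Now H_k = ker ∂_k / im ∂_{k+1}, so:

  H_0: rank C_0 − rank ∂_1 = 7 − 6 = 1, and the invariant factors of ∂_1 are all 1, so H_0 ≅ Z.
  H_1: rank ker ∂_1 − rank ∂_2 = (18 − 6) − 12 = 0, and ∂_2 has invariant factor 2 > 1, so H_1 ≅ Z/2Z.
  H_2: rank ker ∂_2 − rank ∂_3 = (12 − 12) − 0 = 0, and there is no ∂_3, so H_2 ≅ 0.

As a check, the Euler characteristic is 7 − 18 + 12 = 1, which agrees with 1 − 0 + 0 = 1.

H_0 ≅ Z,  H_1 ≅ Z/2Z,  H_2 = 0.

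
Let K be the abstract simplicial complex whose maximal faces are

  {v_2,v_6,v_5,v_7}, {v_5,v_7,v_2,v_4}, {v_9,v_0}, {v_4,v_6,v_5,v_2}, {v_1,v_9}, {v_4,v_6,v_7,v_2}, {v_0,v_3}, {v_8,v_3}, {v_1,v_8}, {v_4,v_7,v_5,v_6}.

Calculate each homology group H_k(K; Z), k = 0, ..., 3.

Fix the vertex order v_0 < v_1 < v_2 < v_3 < v_4 < v_5 < v_6 < v_7 < v_8 < v_9 and write every simplex with vertices in increasing order. Then dim K = 3 and the simplices of K are:

  0-simplices (10): [v_0], [v_1], [v_2], [v_3], [v_4], [v_5], [v_6], [v_7], [v_8], [v_9]
  1-simplices (15): (15 of them)
  2-simplices (10): [v_2,v_4,v_5], [v_2,v_4,v_6], [v_2,v_4,v_7], [v_2,v_5,v_6], [v_2,v_5,v_7], [v_2,v_6,v_7], [v_4,v_5,v_6], [v_4,v_5,v_7], [v_4,v_6,v_7], [v_5,v_6,v_7]
  3-simplices (5): [v_2,v_4,v_5,v_6], [v_2,v_4,v_5,v_7], [v_2,v_4,v_6,v_7], [v_2,v_5,v_6,v_7], [v_4,v_5,v_6,v_7]

Hence C_0 ≅ Z^10, C_1 ≅ Z^15, C_2 ≅ Z^10, C_3 ≅ Z^5.

Boundary ∂_1: C_1 → C_0 sends each edge [p,q] (with p < q) to q − p.
As a 10×15 matrix over Z this has rank 8, with invariant factors (1,1,1,1,1,1,1,1).

∂_2: C_2 → C_1 acts by ∂[p,q,r] = [q,r] − [p,r] + [p,q]. For instance
  ∂[v_4,v_6,v_7] = [v_6,v_7] − [v_4,v_7] + [v_4,v_6],
  ∂[v_4,v_5,v_7] = [v_5,v_7] − [v_4,v_7] + [v_4,v_5].
As a 15×10 matrix over Z this has rank 6, with invariant factors (1,1,1,1,1,1).

∂_3: C_3 → C_2 sends each 3-simplex σ to the alternating sum Σ_i (−1)^i (σ with its i-th vertex removed). For instance
  ∂[v_2,v_4,v_6,v_7] = [v_4,v_6,v_7] − [v_2,v_6,v_7] + [v_2,v_4,v_7] − [v_2,v_4,v_6],
  ∂[v_2,v_5,v_6,v_7] = [v_5,v_6,v_7] − [v_2,v_6,v_7] + [v_2,v_5,v_7] − [v_2,v_5,v_6].
This gives a 10×5 integer matrix of rank 4; reducing to Smith normal form yields diagonal entries (1,1,1,1).

Now H_k = ker ∂_k / im ∂_{k+1}, so:

  H_0: rank C_0 − rank ∂_1 = 10 − 8 = 2, and the invariant factors of ∂_1 are all 1, so H_0 = Z^2.
  H_1: rank ker ∂_1 − rank ∂_2 = (15 − 8) − 6 = 1, and the invariant factors of ∂_2 are all 1, so H_1 = Z.
  H_2: rank ker ∂_2 − rank ∂_3 = (10 − 6) − 4 = 0, and the invariant factors of ∂_3 are all 1, so H_2 = 0.
  H_3: rank ker ∂_3 − rank ∂_4 = (5 − 4) − 0 = 1, and there is no ∂_4, so H_3 = Z.

As a check, the Euler characteristic is 10 − 15 + 10 − 5 = 0, which agrees with 2 − 1 + 0 − 1 = 0.

H_0 ≅ Z^2,  H_1 ≅ Z,  H_2 = 0,  H_3 ≅ Z.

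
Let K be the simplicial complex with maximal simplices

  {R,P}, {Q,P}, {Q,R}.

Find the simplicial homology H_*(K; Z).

H_0 = Z,  H_1 = Z.

We work with the vertex ordering P < Q < R. The simplices of K, each written with vertices in increasing order, are:

  0-simplices (3): P, Q, R
  1-simplices (3): PQ, PR, QR

giving chain groups C_0 ≅ Z^3, C_1 ≅ Z^3.

∂_1: C_1 → C_0 sends each edge [p,q] (with p < q) to q − p. For instance
  ∂PQ = Q − P.
This gives a 3×3 integer matrix of rank 2; reducing to Smith normal form yields diagonal entries (1,1).

From H_k ≅ ker(∂_k) / im(∂_{k+1}) we obtain:

  H_0: rank C_0 − rank ∂_1 = 3 − 2 = 1, and the invariant factors of ∂_1 are all 1, so H_0 = Z.
  H_1: rank ker ∂_1 − rank ∂_2 = (3 − 2) − 0 = 1, and there is no ∂_2, so H_1 = Z.

As a check, the Euler characteristic is 3 − 3 = 0, which agrees with 1 − 1 = 0.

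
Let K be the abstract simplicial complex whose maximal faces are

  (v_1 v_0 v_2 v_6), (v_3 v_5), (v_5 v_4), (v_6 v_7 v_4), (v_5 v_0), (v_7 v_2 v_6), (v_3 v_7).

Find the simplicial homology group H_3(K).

H_3 ≅ 0.

K has 8 vertices, 14 edges, 6 triangles, 1 3-simplex.
rank ∂_3 = 1, rank ∂_4 = 0 ⇒ b_3 = 1 − 1 − 0 = 0. So H_3 = 0.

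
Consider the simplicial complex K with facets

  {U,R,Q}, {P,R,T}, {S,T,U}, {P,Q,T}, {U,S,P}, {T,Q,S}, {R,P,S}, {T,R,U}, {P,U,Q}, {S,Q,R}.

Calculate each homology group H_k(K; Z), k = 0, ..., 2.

H_0 = Z,  H_1 = Z_2,  H_2 = 0.

K has 6 vertices, 15 edges, 10 triangles.
rank ∂_0 = 0, rank ∂_1 = 5 ⇒ b_0 = 6 − 0 − 5 = 1; all invariant factors of ∂_1 are 1 so no torsion. So H_0 = Z.
rank ∂_1 = 5, rank ∂_2 = 10 ⇒ b_1 = 15 − 5 − 10 = 0; ∂_2 has invariant factor(s) [2] giving torsion. So H_1 = Z_2.
rank ∂_2 = 10, rank ∂_3 = 0 ⇒ b_2 = 10 − 10 − 0 = 0. So H_2 = 0.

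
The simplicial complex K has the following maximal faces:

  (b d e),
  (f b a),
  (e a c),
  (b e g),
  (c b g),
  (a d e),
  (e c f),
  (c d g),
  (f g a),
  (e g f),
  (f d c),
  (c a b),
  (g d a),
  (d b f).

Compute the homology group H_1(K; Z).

H_1 = Z^2.

K has 7 vertices, 21 edges, 14 triangles.
rank ∂_1 = 6, rank ∂_2 = 13 ⇒ b_1 = 21 − 6 − 13 = 2; all invariant factors of ∂_2 are 1 so no torsion. So H_1 ≅ Z^2.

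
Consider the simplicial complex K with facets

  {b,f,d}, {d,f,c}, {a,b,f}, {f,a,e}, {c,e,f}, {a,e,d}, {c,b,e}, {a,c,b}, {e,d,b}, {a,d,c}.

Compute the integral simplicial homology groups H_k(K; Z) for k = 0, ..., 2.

Take the total order a < b < c < d < e < f on the vertex set. Then K (dimension 2) consists of the simplices:

  0-simplices (6): a, b, c, d, e, f
  1-simplices (15): ab, ac, ad, ae, af, bc, bd, be, bf, cd, ce, cf, de, df, ef
  2-simplices (10): abc, abf, acd, ade, aef, bce, bde, bdf, cdf, cef

giving chain groups C_0 ≅ Z^6, C_1 ≅ Z^15, C_2 ≅ Z^10.

∂_1: C_1 → C_0 maps an edge to its endpoints' difference, ∂[p,q] = q − p.
The resulting 6×15 matrix has rank 5, and its Smith normal form has invariant factors (1,1,1,1,1).

Boundary ∂_2: C_2 → C_1 maps a triangle to the signed sum of its edges. For instance
  ∂cdf = df − cf + cd,
  ∂aef = ef − af + ae.
This gives a 15×10 integer matrix of rank 10; reducing to Smith normal form yields diagonal entries (1,1,1,1,1,1,1,1,1,2).

Computing H_k = (kernel of ∂_k) / (image of ∂_{k+1}):

  H_0: rank C_0 − rank ∂_1 = 6 − 5 = 1, and the invariant factors of ∂_1 are all 1, so H_0 = Z.
  H_1: rank ker ∂_1 − rank ∂_2 = (15 − 5) − 10 = 0, and ∂_2 has invariant factor 2 > 1, so H_1 = Z/2.
  H_2: rank ker ∂_2 − rank ∂_3 = (10 − 10) − 0 = 0, and there is no ∂_3, so H_2 = 0.

As a check, the Euler characteristic is 6 − 15 + 10 = 1, which agrees with 1 − 0 + 0 = 1.
(K is a triangulation of the real projective plane RP^2.)

H_0 ≅ Z,  H_1 ≅ Z/2,  H_2 = 0.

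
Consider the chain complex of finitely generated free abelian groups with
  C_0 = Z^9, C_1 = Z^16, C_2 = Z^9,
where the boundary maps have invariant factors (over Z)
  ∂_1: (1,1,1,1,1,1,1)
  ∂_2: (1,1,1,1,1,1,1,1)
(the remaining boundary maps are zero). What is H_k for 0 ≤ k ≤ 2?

H_0 = Z^2,  H_1 = Z,  H_2 = Z.

H_0: b_0 = 9 − 0 − 7 = 2; torsion from ∂_1 factors > 1: none. So H_0 = Z^2.
H_1: b_1 = 16 − 7 − 8 = 1; torsion from ∂_2 factors > 1: none. So H_1 = Z.
H_2: b_2 = 9 − 8 − 0 = 1; torsion from ∂_3 factors > 1: none. So H_2 = Z.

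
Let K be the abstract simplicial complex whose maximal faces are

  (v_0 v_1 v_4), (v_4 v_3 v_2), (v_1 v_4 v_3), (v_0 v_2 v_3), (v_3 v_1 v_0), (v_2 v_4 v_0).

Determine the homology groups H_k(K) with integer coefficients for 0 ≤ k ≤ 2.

H_0 ≅ Z,  H_1 = 0,  H_2 ≅ Z.

Order the vertices as v_0 < v_1 < v_2 < v_3 < v_4. Listing each simplex with vertices in this order, K has dimension 2 with simplices:

  0-simplices (5): [v_0], [v_1], [v_2], [v_3], [v_4]
  1-simplices (9): [v_0,v_1], [v_0,v_2], [v_0,v_3], [v_0,v_4], [v_1,v_3], [v_1,v_4], [v_2,v_3], [v_2,v_4], [v_3,v_4]
  2-simplices (6): [v_0,v_1,v_3], [v_0,v_1,v_4], [v_0,v_2,v_3], [v_0,v_2,v_4], [v_1,v_3,v_4], [v_2,v_3,v_4]

so the chain groups are C_0 ≅ Z^5, C_1 ≅ Z^9, C_2 ≅ Z^6.

Boundary ∂_1: C_1 → C_0 sends each edge [p,q] (with p < q) to q − p.
The resulting 5×9 matrix has rank 4, and its Smith normal form has invariant factors (1,1,1,1).

The boundary map ∂_2: C_2 → C_1 maps a triangle to the signed sum of its edges. For instance
  ∂[v_0,v_1,v_4] = [v_1,v_4] − [v_0,v_4] + [v_0,v_1],
  ∂[v_1,v_3,v_4] = [v_3,v_4] − [v_1,v_4] + [v_1,v_3].
This gives a 9×6 integer matrix of rank 5; reducing to Smith normal form yields diagonal entries (1,1,1,1,1).

Now H_k = ker ∂_k / im ∂_{k+1}, so:

  H_0: rank C_0 − rank ∂_1 = 5 − 4 = 1, and the invariant factors of ∂_1 are all 1, so H_0 ≅ Z.
  H_1: rank ker ∂_1 − rank ∂_2 = (9 − 4) − 5 = 0, and the invariant factors of ∂_2 are all 1, so H_1 ≅ 0.
  H_2: rank ker ∂_2 − rank ∂_3 = (6 − 5) − 0 = 1, and there is no ∂_3, so H_2 ≅ Z.

As a check, the Euler characteristic is 5 − 9 + 6 = 2, which agrees with 1 − 0 + 1 = 2.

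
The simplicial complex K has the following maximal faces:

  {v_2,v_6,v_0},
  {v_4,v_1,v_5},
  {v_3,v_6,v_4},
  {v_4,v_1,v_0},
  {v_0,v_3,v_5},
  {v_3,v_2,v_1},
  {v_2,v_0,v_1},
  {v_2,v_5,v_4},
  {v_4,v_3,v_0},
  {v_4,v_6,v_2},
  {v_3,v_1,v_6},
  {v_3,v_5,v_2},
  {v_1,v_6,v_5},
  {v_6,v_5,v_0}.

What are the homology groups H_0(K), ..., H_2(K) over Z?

Take the total order v_0 < v_1 < v_2 < v_3 < v_4 < v_5 < v_6 on the vertex set. Then K (dimension 2) consists of the simplices:

  0-simplices (7): [v_0], [v_1], [v_2], [v_3], [v_4], [v_5], [v_6]
  1-simplices (21): (21 of them)
  2-simplices (14): (14 of them)

Hence C_0 ≅ Z^7, C_1 ≅ Z^21, C_2 ≅ Z^14.

The boundary map ∂_1: C_1 → C_0 is given by ∂[p,q] = [q] − [p].
This gives a 7×21 integer matrix of rank 6; reducing to Smith normal form yields diagonal entries (1,1,1,1,1,1).

The boundary map ∂_2: C_2 → C_1 acts by ∂[p,q,r] = [q,r] − [p,r] + [p,q]. For instance
  ∂[v_2,v_3,v_5] = [v_3,v_5] − [v_2,v_5] + [v_2,v_3],
  ∂[v_1,v_5,v_6] = [v_5,v_6] − [v_1,v_6] + [v_1,v_5].
The 21×14 boundary matrix has rank 13 and Smith normal form diag(1,1,1,1,1,1,1,1,1,1,1,1,1).

Computing H_k = (kernel of ∂_k) / (image of ∂_{k+1}):

  H_0: rank C_0 − rank ∂_1 = 7 − 6 = 1, and the invariant factors of ∂_1 are all 1, so H_0 ≅ Z.
  H_1: rank ker ∂_1 − rank ∂_2 = (21 − 6) − 13 = 2, and the invariant factors of ∂_2 are all 1, so H_1 ≅ Z^2.
  H_2: rank ker ∂_2 − rank ∂_3 = (14 − 13) − 0 = 1, and there is no ∂_3, so H_2 ≅ Z.

As a check, the Euler characteristic is 7 − 21 + 14 = 0, which agrees with 1 − 2 + 1 = 0.

H_0 ≅ Z,  H_1 ≅ Z^2,  H_2 ≅ Z.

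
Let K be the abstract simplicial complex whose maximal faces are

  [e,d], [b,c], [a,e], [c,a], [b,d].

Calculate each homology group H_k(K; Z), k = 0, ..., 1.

We work with the vertex ordering a < b < c < d < e. The simplices of K, each written with vertices in increasing order, are:

  0-simplices (5): a, b, c, d, e
  1-simplices (5): ac, ae, bc, bd, de

so the chain groups are C_0 ≅ Z^5, C_1 ≅ Z^5.

Boundary ∂_1: C_1 → C_0 sends each edge [p,q] (with p < q) to q − p. For instance
  ∂ac = c − a.
As a 5×5 matrix over Z this has rank 4, with invariant factors (1,1,1,1).

From H_k ≅ ker(∂_k) / im(∂_{k+1}) we obtain:

  H_0: rank C_0 − rank ∂_1 = 5 − 4 = 1, and the invariant factors of ∂_1 are all 1, so H_0 ≅ Z.
  H_1: rank ker ∂_1 − rank ∂_2 = (5 − 4) − 0 = 1, and there is no ∂_2, so H_1 ≅ Z.

(K is a triangulation of the circle S^1.)

H_0 ≅ Z,  H_1 ≅ Z.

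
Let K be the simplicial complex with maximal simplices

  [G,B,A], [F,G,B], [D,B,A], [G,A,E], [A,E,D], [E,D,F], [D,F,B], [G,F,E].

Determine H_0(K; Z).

K has 6 vertices, 12 edges, 8 triangles.
rank ∂_0 = 0, rank ∂_1 = 5 ⇒ b_0 = 6 − 0 − 5 = 1; all invariant factors of ∂_1 are 1 so no torsion. So H_0 = Z.

H_0 ≅ Z.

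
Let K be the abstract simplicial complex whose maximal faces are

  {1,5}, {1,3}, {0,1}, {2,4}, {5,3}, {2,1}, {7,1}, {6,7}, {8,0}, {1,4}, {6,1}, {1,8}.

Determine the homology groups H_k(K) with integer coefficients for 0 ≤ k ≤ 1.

H_0 ≅ Z,  H_1 ≅ Z^4.

We work with the vertex ordering 0 < 1 < 2 < 3 < 4 < 5 < 6 < 7 < 8. The simplices of K, each written with vertices in increasing order, are:

  0-simplices (9): [0], [1], [2], [3], [4], [5], [6], [7], [8]
  1-simplices (12): [0,1], [0,8], [1,2], [1,3], [1,4], [1,5], [1,6], [1,7], [1,8], [2,4], [3,5], [6,7]

so the chain groups are C_0 ≅ Z^9, C_1 ≅ Z^12.

Boundary ∂_1: C_1 → C_0 is given by ∂[p,q] = [q] − [p]. For instance
  ∂[2,4] = [4] − [2].
The resulting 9×12 matrix has rank 8, and its Smith normal form has invariant factors (1,1,1,1,1,1,1,1).

Computing H_k = (kernel of ∂_k) / (image of ∂_{k+1}):

  H_0: rank C_0 − rank ∂_1 = 9 − 8 = 1, and the invariant factors of ∂_1 are all 1, so H_0 = Z.
  H_1: rank ker ∂_1 − rank ∂_2 = (12 − 8) − 0 = 4, and there is no ∂_2, so H_1 = Z^4.

(K is a triangulation of a wedge of 4 circles.)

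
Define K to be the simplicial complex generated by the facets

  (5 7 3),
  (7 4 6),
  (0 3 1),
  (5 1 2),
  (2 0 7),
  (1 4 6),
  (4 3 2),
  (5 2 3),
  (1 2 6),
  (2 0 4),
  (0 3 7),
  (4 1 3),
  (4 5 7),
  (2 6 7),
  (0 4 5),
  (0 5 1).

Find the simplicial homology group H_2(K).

H_2 = Z.

Take the total order 0 < 1 < 2 < 3 < 4 < 5 < 6 < 7 on the vertex set. Then K (dimension 2) consists of the simplices:

  0-simplices (8): [0], [1], [2], [3], [4], [5], [6], [7]
  1-simplices (24): (24 of them)
  2-simplices (16): [0,1,3], [0,1,5], [0,2,4], [0,2,7], [0,3,7], [0,4,5], [1,2,5], [1,2,6], [1,3,4], [1,4,6], [2,3,4], [2,3,5], [2,6,7], [3,5,7], [4,5,7], [4,6,7]

giving chain groups C_0 ≅ Z^8, C_1 ≅ Z^24, C_2 ≅ Z^16.

The boundary map ∂_1: C_1 → C_0 maps an edge to its endpoints' difference, ∂[p,q] = q − p. For instance
  ∂[0,2] = [2] − [0].
The resulting 8×24 matrix has rank 7, and its Smith normal form has invariant factors (1,1,1,1,1,1,1).

Boundary ∂_2: C_2 → C_1 maps a triangle to the signed sum of its edges. For instance
  ∂[2,6,7] = [6,7] − [2,7] + [2,6],
  ∂[1,2,5] = [2,5] − [1,5] + [1,2].
As a 24×16 matrix over Z this has rank 15, with invariant factors (1,1,1,1,1,1,1,1,1,1,1,1,1,1,1).

Now H_k = ker ∂_k / im ∂_{k+1}, so:

  H_2: rank ker ∂_2 − rank ∂_3 = (16 − 15) − 0 = 1, and there is no ∂_3, so H_2 = Z.

(K is a triangulation of the torus T^2.)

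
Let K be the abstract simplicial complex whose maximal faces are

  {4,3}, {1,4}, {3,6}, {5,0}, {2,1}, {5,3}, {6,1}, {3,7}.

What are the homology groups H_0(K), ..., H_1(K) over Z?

K has 8 vertices, 8 edges.
rank ∂_0 = 0, rank ∂_1 = 7 ⇒ b_0 = 8 − 0 − 7 = 1; all invariant factors of ∂_1 are 1 so no torsion. So H_0 ≅ Z.
rank ∂_1 = 7, rank ∂_2 = 0 ⇒ b_1 = 8 − 7 − 0 = 1. So H_1 ≅ Z.

H_0 = Z,  H_1 = Z.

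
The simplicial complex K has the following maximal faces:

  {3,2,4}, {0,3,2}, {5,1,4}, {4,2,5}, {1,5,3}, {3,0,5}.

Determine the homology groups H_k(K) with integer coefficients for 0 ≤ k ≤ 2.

H_0 = Z,  H_1 = Z,  H_2 = 0.

K has 6 vertices, 12 edges, 6 triangles.
rank ∂_0 = 0, rank ∂_1 = 5 ⇒ b_0 = 6 − 0 − 5 = 1; all invariant factors of ∂_1 are 1 so no torsion. So H_0 = Z.
rank ∂_1 = 5, rank ∂_2 = 6 ⇒ b_1 = 12 − 5 − 6 = 1; all invariant factors of ∂_2 are 1 so no torsion. So H_1 = Z.
rank ∂_2 = 6, rank ∂_3 = 0 ⇒ b_2 = 6 − 6 − 0 = 0. So H_2 = 0.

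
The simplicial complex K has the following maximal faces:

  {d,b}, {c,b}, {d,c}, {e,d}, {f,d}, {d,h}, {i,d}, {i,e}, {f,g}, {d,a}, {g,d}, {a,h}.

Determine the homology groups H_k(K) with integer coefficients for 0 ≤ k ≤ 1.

H_0 ≅ Z,  H_1 ≅ Z^4.

We work with the vertex ordering a < b < c < d < e < f < g < h < i. The simplices of K, each written with vertices in increasing order, are:

  0-simplices (9): a, b, c, d, e, f, g, h, i
  1-simplices (12): ad, ah, bc, bd, cd, de, df, dg, dh, di, ei, fg

giving chain groups C_0 ≅ Z^9, C_1 ≅ Z^12.

∂_1: C_1 → C_0 sends each edge [p,q] (with p < q) to q − p.
As a 9×12 matrix over Z this has rank 8, with invariant factors (1,1,1,1,1,1,1,1).

From H_k ≅ ker(∂_k) / im(∂_{k+1}) we obtain:

  H_0: rank C_0 − rank ∂_1 = 9 − 8 = 1, and the invariant factors of ∂_1 are all 1, so H_0 ≅ Z.
  H_1: rank ker ∂_1 − rank ∂_2 = (12 − 8) − 0 = 4, and there is no ∂_2, so H_1 ≅ Z^4.

(K is a triangulation of a wedge of 4 circles.)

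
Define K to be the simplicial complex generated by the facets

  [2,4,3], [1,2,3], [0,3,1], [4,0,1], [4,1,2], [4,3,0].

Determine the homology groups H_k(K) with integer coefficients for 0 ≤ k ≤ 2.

We work with the vertex ordering 0 < 1 < 2 < 3 < 4. The simplices of K, each written with vertices in increasing order, are:

  0-simplices (5): [0], [1], [2], [3], [4]
  1-simplices (9): [0,1], [0,3], [0,4], [1,2], [1,3], [1,4], [2,3], [2,4], [3,4]
  2-simplices (6): [0,1,3], [0,1,4], [0,3,4], [1,2,3], [1,2,4], [2,3,4]

giving chain groups C_0 ≅ Z^5, C_1 ≅ Z^9, C_2 ≅ Z^6.

∂_1: C_1 → C_0 is given by ∂[p,q] = [q] − [p].
This gives a 5×9 integer matrix of rank 4; reducing to Smith normal form yields diagonal entries (1,1,1,1).

∂_2: C_2 → C_1 sends each 2-simplex [p,q,r] to [q,r] − [p,r] + [p,q]. For instance
  ∂[2,3,4] = [3,4] − [2,4] + [2,3],
  ∂[0,1,3] = [1,3] − [0,3] + [0,1].
The 9×6 boundary matrix has rank 5 and Smith normal form diag(1,1,1,1,1).

Computing H_k = (kernel of ∂_k) / (image of ∂_{k+1}):

  H_0: rank C_0 − rank ∂_1 = 5 − 4 = 1, and the invariant factors of ∂_1 are all 1, so H_0 = Z.
  H_1: rank ker ∂_1 − rank ∂_2 = (9 − 4) − 5 = 0, and the invariant factors of ∂_2 are all 1, so H_1 = 0.
  H_2: rank ker ∂_2 − rank ∂_3 = (6 − 5) − 0 = 1, and there is no ∂_3, so H_2 = Z.

(K is a triangulation of the 2-sphere S^2.)

H_0 ≅ Z,  H_1 = 0,  H_2 ≅ Z.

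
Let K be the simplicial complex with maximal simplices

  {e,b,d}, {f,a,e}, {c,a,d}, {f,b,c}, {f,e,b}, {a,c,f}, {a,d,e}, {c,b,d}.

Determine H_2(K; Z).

Take the total order a < b < c < d < e < f on the vertex set. Then K (dimension 2) consists of the simplices:

  0-simplices (6): a, b, c, d, e, f
  1-simplices (12): ac, ad, ae, af, bc, bd, be, bf, cd, cf, de, ef
  2-simplices (8): acd, acf, ade, aef, bcd, bcf, bde, bef

giving chain groups C_0 ≅ Z^6, C_1 ≅ Z^12, C_2 ≅ Z^8.

∂_1: C_1 → C_0 is given by ∂[p,q] = [q] − [p].
The 6×12 boundary matrix has rank 5 and Smith normal form diag(1,1,1,1,1).

Boundary ∂_2: C_2 → C_1 sends each 2-simplex [p,q,r] to [q,r] − [p,r] + [p,q]. For instance
  ∂ade = de − ae + ad,
  ∂bde = de − be + bd.
As a 12×8 matrix over Z this has rank 7, with invariant factors (1,1,1,1,1,1,1).

From H_k ≅ ker(∂_k) / im(∂_{k+1}) we obtain:

  H_2: rank ker ∂_2 − rank ∂_3 = (8 − 7) − 0 = 1, and there is no ∂_3, so H_2 ≅ Z.

(K is a triangulation of the 2-sphere S^2.)

H_2 = Z.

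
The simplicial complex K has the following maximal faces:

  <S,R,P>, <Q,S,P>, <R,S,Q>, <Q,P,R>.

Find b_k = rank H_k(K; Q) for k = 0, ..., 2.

Order the vertices as P < Q < R < S. Listing each simplex with vertices in this order, K has dimension 2 with simplices:

  0-simplices (4): P, Q, R, S
  1-simplices (6): PQ, PR, PS, QR, QS, RS
  2-simplices (4): PQR, PQS, PRS, QRS

giving chain groups C_0 ≅ Z^4, C_1 ≅ Z^6, C_2 ≅ Z^4.

The boundary map ∂_1: C_1 → C_0 sends each edge [p,q] (with p < q) to q − p. For instance
  ∂PR = R − P.
The 4×6 boundary matrix has rank 3 and Smith normal form diag(1,1,1).

The boundary map ∂_2: C_2 → C_1 maps a triangle to the signed sum of its edges. For instance
  ∂QRS = RS − QS + QR,
  ∂PRS = RS − PS + PR.
As a 6×4 matrix over Z this has rank 3, with invariant factors (1,1,1).

Computing H_k = (kernel of ∂_k) / (image of ∂_{k+1}):

  H_0: rank C_0 − rank ∂_1 = 4 − 3 = 1, and the invariant factors of ∂_1 are all 1, so H_0 = Z.
  H_1: rank ker ∂_1 − rank ∂_2 = (6 − 3) − 3 = 0, and the invariant factors of ∂_2 are all 1, so H_1 = 0.
  H_2: rank ker ∂_2 − rank ∂_3 = (4 − 3) − 0 = 1, and there is no ∂_3, so H_2 = Z.

As a check, the Euler characteristic is 4 − 6 + 4 = 2, which agrees with 1 − 0 + 1 = 2.
(K is a triangulation of the 2-sphere S^2.)

Hence the Betti numbers are b_0 = 1, b_1 = 0, b_2 = 1.

b_0 = 1, b_1 = 0, b_2 = 1.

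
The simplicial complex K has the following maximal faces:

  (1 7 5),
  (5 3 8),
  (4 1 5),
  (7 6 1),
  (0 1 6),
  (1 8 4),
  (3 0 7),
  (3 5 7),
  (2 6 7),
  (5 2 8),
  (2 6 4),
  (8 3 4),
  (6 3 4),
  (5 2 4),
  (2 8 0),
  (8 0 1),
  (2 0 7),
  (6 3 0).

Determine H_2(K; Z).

H_2 ≅ 0.

Order the vertices as 0 < 1 < 2 < 3 < 4 < 5 < 6 < 7 < 8. Listing each simplex with vertices in this order, K has dimension 2 with simplices:

  0-simplices (9): [0], [1], [2], [3], [4], [5], [6], [7], [8]
  1-simplices (27): (27 of them)
  2-simplices (18): [0,1,6], [0,1,8], [0,2,7], [0,2,8], [0,3,6], [0,3,7], [1,4,5], [1,4,8], [1,5,7], [1,6,7], [2,4,5], [2,4,6], [2,5,8], [2,6,7], [3,4,6], [3,4,8], [3,5,7], [3,5,8]

giving chain groups C_0 ≅ Z^9, C_1 ≅ Z^27, C_2 ≅ Z^18.

The boundary map ∂_1: C_1 → C_0 sends each edge [p,q] (with p < q) to q − p.
As a 9×27 matrix over Z this has rank 8, with invariant factors (1,1,1,1,1,1,1,1).

The boundary map ∂_2: C_2 → C_1 maps a triangle to the signed sum of its edges. For instance
  ∂[2,5,8] = [5,8] − [2,8] + [2,5],
  ∂[0,3,7] = [3,7] − [0,7] + [0,3].
As a 27×18 matrix over Z this has rank 18, with invariant factors (1,1,1,1,1,1,1,1,1,1,1,1,1,1,1,1,1,2).

Reading off H_k = ker ∂_k / im ∂_{k+1}:

  H_2: rank ker ∂_2 − rank ∂_3 = (18 − 18) − 0 = 0, and there is no ∂_3, so H_2 ≅ 0.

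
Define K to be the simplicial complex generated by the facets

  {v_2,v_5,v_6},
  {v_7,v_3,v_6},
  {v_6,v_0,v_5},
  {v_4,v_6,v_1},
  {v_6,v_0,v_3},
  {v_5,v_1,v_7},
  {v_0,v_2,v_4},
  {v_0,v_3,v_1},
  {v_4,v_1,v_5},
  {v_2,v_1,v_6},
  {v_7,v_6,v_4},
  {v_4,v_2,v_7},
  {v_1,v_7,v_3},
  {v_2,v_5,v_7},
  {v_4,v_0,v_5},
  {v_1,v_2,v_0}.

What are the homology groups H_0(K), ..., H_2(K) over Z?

H_0 = Z,  H_1 = Z^2,  H_2 = Z.

We work with the vertex ordering v_0 < v_1 < v_2 < v_3 < v_4 < v_5 < v_6 < v_7. The simplices of K, each written with vertices in increasing order, are:

  0-simplices (8): [v_0], [v_1], [v_2], [v_3], [v_4], [v_5], [v_6], [v_7]
  1-simplices (24): (24 of them)
  2-simplices (16): (16 of them)

Hence C_0 ≅ Z^8, C_1 ≅ Z^24, C_2 ≅ Z^16.

The boundary map ∂_1: C_1 → C_0 is given by ∂[p,q] = [q] − [p]. For instance
  ∂[v_1,v_7] = [v_7] − [v_1].
The 8×24 boundary matrix has rank 7 and Smith normal form diag(1,1,1,1,1,1,1).

The boundary map ∂_2: C_2 → C_1 maps a triangle to the signed sum of its edges. For instance
  ∂[v_2,v_4,v_7] = [v_4,v_7] − [v_2,v_7] + [v_2,v_4],
  ∂[v_4,v_6,v_7] = [v_6,v_7] − [v_4,v_7] + [v_4,v_6].
The 24×16 boundary matrix has rank 15 and Smith normal form diag(1,1,1,1,1,1,1,1,1,1,1,1,1,1,1).

Reading off H_k = ker ∂_k / im ∂_{k+1}:

  H_0: rank C_0 − rank ∂_1 = 8 − 7 = 1, and the invariant factors of ∂_1 are all 1, so H_0 = Z.
  H_1: rank ker ∂_1 − rank ∂_2 = (24 − 7) − 15 = 2, and the invariant factors of ∂_2 are all 1, so H_1 = Z^2.
  H_2: rank ker ∂_2 − rank ∂_3 = (16 − 15) − 0 = 1, and there is no ∂_3, so H_2 = Z.

As a check, the Euler characteristic is 8 − 24 + 16 = 0, which agrees with 1 − 2 + 1 = 0.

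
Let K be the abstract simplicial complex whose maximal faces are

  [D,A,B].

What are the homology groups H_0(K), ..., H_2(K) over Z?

Fix the vertex order A < B < D and write every simplex with vertices in increasing order. Then dim K = 2 and the simplices of K are:

  0-simplices (3): A, B, D
  1-simplices (3): AB, AD, BD
  2-simplices (1): ABD

Hence C_0 ≅ Z^3, C_1 ≅ Z^3, C_2 ≅ Z^1.

∂_1: C_1 → C_0 sends each edge [p,q] (with p < q) to q − p. For instance
  ∂AD = D − A.
As a 3×3 matrix over Z this has rank 2, with invariant factors (1,1).

∂_2: C_2 → C_1 acts by ∂[p,q,r] = [q,r] − [p,r] + [p,q]. For instance
  ∂ABD = BD − AD + AB.
This gives a 3×1 integer matrix of rank 1; reducing to Smith normal form yields diagonal entries (1).

Now H_k = ker ∂_k / im ∂_{k+1}, so:

  H_0: rank C_0 − rank ∂_1 = 3 − 2 = 1, and the invariant factors of ∂_1 are all 1, so H_0 = Z.
  H_1: rank ker ∂_1 − rank ∂_2 = (3 − 2) − 1 = 0, and the invariant factors of ∂_2 are all 1, so H_1 = 0.
  H_2: rank ker ∂_2 − rank ∂_3 = (1 − 1) − 0 = 0, and there is no ∂_3, so H_2 = 0.

(K is a triangulation of the 2-simplex.)

H_0 = Z,  H_1 = 0,  H_2 = 0.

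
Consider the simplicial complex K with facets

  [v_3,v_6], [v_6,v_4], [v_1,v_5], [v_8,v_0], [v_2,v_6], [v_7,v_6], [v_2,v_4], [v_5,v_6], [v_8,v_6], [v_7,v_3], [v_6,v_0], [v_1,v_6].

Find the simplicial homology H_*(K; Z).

H_0 = Z,  H_1 = Z^4.

We work with the vertex ordering v_0 < v_1 < v_2 < v_3 < v_4 < v_5 < v_6 < v_7 < v_8. The simplices of K, each written with vertices in increasing order, are:

  0-simplices (9): [v_0], [v_1], [v_2], [v_3], [v_4], [v_5], [v_6], [v_7], [v_8]
  1-simplices (12): [v_0,v_6], [v_0,v_8], [v_1,v_5], [v_1,v_6], [v_2,v_4], [v_2,v_6], [v_3,v_6], [v_3,v_7], [v_4,v_6], [v_5,v_6], [v_6,v_7], [v_6,v_8]

giving chain groups C_0 ≅ Z^9, C_1 ≅ Z^12.

The boundary map ∂_1: C_1 → C_0 sends each edge [p,q] (with p < q) to q − p.
The 9×12 boundary matrix has rank 8 and Smith normal form diag(1,1,1,1,1,1,1,1).

Reading off H_k = ker ∂_k / im ∂_{k+1}:

  H_0: rank C_0 − rank ∂_1 = 9 − 8 = 1, and the invariant factors of ∂_1 are all 1, so H_0 ≅ Z.
  H_1: rank ker ∂_1 − rank ∂_2 = (12 − 8) − 0 = 4, and there is no ∂_2, so H_1 ≅ Z^4.

As a check, the Euler characteristic is 9 − 12 = -3, which agrees with 1 − 4 = -3.
(K is a triangulation of a wedge of 4 circles.)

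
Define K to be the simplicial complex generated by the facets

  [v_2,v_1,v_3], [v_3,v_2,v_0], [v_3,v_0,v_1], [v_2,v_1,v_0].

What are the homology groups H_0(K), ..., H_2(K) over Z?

H_0 = Z,  H_1 = 0,  H_2 = Z.

K has 4 vertices, 6 edges, 4 triangles.
rank ∂_0 = 0, rank ∂_1 = 3 ⇒ b_0 = 4 − 0 − 3 = 1; all invariant factors of ∂_1 are 1 so no torsion. So H_0 ≅ Z.
rank ∂_1 = 3, rank ∂_2 = 3 ⇒ b_1 = 6 − 3 − 3 = 0; all invariant factors of ∂_2 are 1 so no torsion. So H_1 ≅ 0.
rank ∂_2 = 3, rank ∂_3 = 0 ⇒ b_2 = 4 − 3 − 0 = 1. So H_2 ≅ Z.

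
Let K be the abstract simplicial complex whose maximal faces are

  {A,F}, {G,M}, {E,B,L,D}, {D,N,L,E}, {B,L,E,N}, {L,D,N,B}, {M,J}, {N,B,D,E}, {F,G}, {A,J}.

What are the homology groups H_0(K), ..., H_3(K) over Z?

H_0 = Z^2,  H_1 = Z,  H_2 = 0,  H_3 = Z.

We work with the vertex ordering A < B < D < E < F < G < J < L < M < N. The simplices of K, each written with vertices in increasing order, are:

  0-simplices (10): A, B, D, E, F, G, J, L, M, N
  1-simplices (15): AF, AJ, BD, BE, BL, BN, DE, DL, DN, EL, EN, FG, GM, JM, LN
  2-simplices (10): BDE, BDL, BDN, BEL, BEN, BLN, DEL, DEN, DLN, ELN
  3-simplices (5): BDEL, BDEN, BDLN, BELN, DELN

Hence C_0 ≅ Z^10, C_1 ≅ Z^15, C_2 ≅ Z^10, C_3 ≅ Z^5.

∂_1: C_1 → C_0 is given by ∂[p,q] = [q] − [p]. For instance
  ∂DE = E − D.
The 10×15 boundary matrix has rank 8 and Smith normal form diag(1,1,1,1,1,1,1,1).

Boundary ∂_2: C_2 → C_1 acts by ∂[p,q,r] = [q,r] − [p,r] + [p,q]. For instance
  ∂BEN = EN − BN + BE,
  ∂BEL = EL − BL + BE.
The resulting 15×10 matrix has rank 6, and its Smith normal form has invariant factors (1,1,1,1,1,1).

∂_3: C_3 → C_2 sends each 3-simplex σ to the alternating sum Σ_i (−1)^i (σ with its i-th vertex removed). For instance
  ∂BDLN = DLN − BLN + BDN − BDL,
  ∂BELN = ELN − BLN + BEN − BEL.
This gives a 10×5 integer matrix of rank 4; reducing to Smith normal form yields diagonal entries (1,1,1,1).

Reading off H_k = ker ∂_k / im ∂_{k+1}:

  H_0: rank C_0 − rank ∂_1 = 10 − 8 = 2, and the invariant factors of ∂_1 are all 1, so H_0 ≅ Z^2.
  H_1: rank ker ∂_1 − rank ∂_2 = (15 − 8) − 6 = 1, and the invariant factors of ∂_2 are all 1, so H_1 ≅ Z.
  H_2: rank ker ∂_2 − rank ∂_3 = (10 − 6) − 4 = 0, and the invariant factors of ∂_3 are all 1, so H_2 ≅ 0.
  H_3: rank ker ∂_3 − rank ∂_4 = (5 − 4) − 0 = 1, and there is no ∂_4, so H_3 ≅ Z.

(K is a triangulation of the disjoint union of the 3-sphere S^3 and the circle S^1.)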